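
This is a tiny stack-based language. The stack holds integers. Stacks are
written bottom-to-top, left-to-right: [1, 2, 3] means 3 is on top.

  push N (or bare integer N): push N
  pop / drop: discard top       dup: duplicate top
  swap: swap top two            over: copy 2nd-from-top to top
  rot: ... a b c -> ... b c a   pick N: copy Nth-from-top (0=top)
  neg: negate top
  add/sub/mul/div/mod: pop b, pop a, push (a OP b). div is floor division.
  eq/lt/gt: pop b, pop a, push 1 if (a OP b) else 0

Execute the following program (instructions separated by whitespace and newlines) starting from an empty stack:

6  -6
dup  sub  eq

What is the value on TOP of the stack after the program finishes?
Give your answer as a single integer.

After 'push 6': [6]
After 'push -6': [6, -6]
After 'dup': [6, -6, -6]
After 'sub': [6, 0]
After 'eq': [0]

Answer: 0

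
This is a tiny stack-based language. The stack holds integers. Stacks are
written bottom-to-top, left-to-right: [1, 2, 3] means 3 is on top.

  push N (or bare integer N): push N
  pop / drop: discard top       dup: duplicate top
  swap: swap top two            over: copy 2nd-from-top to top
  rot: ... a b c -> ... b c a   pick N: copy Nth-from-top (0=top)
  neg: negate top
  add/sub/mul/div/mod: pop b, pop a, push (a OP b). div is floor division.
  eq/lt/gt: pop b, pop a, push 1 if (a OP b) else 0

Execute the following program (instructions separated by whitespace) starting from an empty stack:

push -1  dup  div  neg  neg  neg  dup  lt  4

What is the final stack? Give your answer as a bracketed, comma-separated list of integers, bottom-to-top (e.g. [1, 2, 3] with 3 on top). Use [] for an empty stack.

Answer: [0, 4]

Derivation:
After 'push -1': [-1]
After 'dup': [-1, -1]
After 'div': [1]
After 'neg': [-1]
After 'neg': [1]
After 'neg': [-1]
After 'dup': [-1, -1]
After 'lt': [0]
After 'push 4': [0, 4]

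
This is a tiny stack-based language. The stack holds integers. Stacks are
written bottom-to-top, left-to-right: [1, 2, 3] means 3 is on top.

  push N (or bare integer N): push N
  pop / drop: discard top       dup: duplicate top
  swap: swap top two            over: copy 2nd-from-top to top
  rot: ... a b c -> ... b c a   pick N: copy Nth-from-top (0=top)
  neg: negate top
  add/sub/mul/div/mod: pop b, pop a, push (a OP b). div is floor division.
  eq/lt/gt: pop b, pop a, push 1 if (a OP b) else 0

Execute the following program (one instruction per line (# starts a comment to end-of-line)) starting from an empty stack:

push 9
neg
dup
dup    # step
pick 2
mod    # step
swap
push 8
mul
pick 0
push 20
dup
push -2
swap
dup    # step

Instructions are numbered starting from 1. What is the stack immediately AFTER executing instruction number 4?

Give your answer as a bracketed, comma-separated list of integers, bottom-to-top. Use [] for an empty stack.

Answer: [-9, -9, -9]

Derivation:
Step 1 ('push 9'): [9]
Step 2 ('neg'): [-9]
Step 3 ('dup'): [-9, -9]
Step 4 ('dup'): [-9, -9, -9]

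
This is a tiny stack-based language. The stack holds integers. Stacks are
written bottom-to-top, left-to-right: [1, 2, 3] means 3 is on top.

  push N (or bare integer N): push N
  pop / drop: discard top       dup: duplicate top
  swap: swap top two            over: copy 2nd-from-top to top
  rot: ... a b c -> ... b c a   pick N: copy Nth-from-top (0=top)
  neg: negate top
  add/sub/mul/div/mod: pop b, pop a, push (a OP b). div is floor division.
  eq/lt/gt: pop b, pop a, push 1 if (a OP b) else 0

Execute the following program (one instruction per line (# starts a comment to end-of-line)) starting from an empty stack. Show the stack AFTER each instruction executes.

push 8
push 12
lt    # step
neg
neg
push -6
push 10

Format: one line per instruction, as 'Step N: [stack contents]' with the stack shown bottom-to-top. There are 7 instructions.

Step 1: [8]
Step 2: [8, 12]
Step 3: [1]
Step 4: [-1]
Step 5: [1]
Step 6: [1, -6]
Step 7: [1, -6, 10]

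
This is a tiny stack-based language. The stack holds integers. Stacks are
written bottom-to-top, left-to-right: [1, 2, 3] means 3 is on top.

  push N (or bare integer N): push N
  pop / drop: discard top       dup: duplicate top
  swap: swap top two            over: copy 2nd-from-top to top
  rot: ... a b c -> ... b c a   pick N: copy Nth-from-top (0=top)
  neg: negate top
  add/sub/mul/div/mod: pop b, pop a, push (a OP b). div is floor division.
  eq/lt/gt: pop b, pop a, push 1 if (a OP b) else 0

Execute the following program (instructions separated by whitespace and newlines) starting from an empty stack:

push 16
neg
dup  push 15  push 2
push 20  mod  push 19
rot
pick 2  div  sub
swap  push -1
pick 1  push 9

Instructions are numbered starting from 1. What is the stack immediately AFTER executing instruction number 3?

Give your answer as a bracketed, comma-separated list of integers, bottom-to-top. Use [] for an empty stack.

Step 1 ('push 16'): [16]
Step 2 ('neg'): [-16]
Step 3 ('dup'): [-16, -16]

Answer: [-16, -16]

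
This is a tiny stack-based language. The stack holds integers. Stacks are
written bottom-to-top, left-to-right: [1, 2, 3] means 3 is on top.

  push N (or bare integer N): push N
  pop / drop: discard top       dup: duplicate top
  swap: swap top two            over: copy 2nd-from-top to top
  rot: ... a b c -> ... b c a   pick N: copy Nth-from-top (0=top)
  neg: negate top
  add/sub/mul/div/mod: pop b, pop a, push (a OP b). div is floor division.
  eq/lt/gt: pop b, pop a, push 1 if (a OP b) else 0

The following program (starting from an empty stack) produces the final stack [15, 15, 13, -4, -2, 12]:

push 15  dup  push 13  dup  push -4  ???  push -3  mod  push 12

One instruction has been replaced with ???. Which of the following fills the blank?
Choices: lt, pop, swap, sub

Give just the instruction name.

Stack before ???: [15, 15, 13, 13, -4]
Stack after ???:  [15, 15, 13, -4, 13]
Checking each choice:
  lt: produces [15, 15, 13, 0, 12]
  pop: produces [15, 15, 13, -2, 12]
  swap: MATCH
  sub: produces [15, 15, 13, -1, 12]


Answer: swap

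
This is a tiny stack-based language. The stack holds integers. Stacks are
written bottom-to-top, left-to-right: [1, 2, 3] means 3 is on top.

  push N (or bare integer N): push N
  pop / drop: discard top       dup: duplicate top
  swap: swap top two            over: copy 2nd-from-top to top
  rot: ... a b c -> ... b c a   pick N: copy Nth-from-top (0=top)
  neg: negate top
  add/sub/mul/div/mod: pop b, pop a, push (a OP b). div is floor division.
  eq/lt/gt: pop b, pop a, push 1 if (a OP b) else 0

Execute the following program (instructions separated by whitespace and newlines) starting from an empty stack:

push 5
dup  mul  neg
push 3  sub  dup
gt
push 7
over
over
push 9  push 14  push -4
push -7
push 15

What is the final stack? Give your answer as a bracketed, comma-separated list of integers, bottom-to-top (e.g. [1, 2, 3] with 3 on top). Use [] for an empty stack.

After 'push 5': [5]
After 'dup': [5, 5]
After 'mul': [25]
After 'neg': [-25]
After 'push 3': [-25, 3]
After 'sub': [-28]
After 'dup': [-28, -28]
After 'gt': [0]
After 'push 7': [0, 7]
After 'over': [0, 7, 0]
After 'over': [0, 7, 0, 7]
After 'push 9': [0, 7, 0, 7, 9]
After 'push 14': [0, 7, 0, 7, 9, 14]
After 'push -4': [0, 7, 0, 7, 9, 14, -4]
After 'push -7': [0, 7, 0, 7, 9, 14, -4, -7]
After 'push 15': [0, 7, 0, 7, 9, 14, -4, -7, 15]

Answer: [0, 7, 0, 7, 9, 14, -4, -7, 15]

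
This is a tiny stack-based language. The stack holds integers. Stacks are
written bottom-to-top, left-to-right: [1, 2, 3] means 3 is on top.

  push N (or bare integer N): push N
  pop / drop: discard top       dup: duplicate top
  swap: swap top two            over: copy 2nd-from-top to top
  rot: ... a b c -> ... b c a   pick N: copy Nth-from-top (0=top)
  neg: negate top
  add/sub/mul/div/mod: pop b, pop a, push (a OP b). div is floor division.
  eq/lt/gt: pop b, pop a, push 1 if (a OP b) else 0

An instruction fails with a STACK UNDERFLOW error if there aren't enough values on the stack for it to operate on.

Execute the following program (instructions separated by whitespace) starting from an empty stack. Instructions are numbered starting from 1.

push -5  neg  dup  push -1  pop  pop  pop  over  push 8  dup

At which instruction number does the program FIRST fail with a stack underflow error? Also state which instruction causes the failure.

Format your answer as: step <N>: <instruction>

Answer: step 8: over

Derivation:
Step 1 ('push -5'): stack = [-5], depth = 1
Step 2 ('neg'): stack = [5], depth = 1
Step 3 ('dup'): stack = [5, 5], depth = 2
Step 4 ('push -1'): stack = [5, 5, -1], depth = 3
Step 5 ('pop'): stack = [5, 5], depth = 2
Step 6 ('pop'): stack = [5], depth = 1
Step 7 ('pop'): stack = [], depth = 0
Step 8 ('over'): needs 2 value(s) but depth is 0 — STACK UNDERFLOW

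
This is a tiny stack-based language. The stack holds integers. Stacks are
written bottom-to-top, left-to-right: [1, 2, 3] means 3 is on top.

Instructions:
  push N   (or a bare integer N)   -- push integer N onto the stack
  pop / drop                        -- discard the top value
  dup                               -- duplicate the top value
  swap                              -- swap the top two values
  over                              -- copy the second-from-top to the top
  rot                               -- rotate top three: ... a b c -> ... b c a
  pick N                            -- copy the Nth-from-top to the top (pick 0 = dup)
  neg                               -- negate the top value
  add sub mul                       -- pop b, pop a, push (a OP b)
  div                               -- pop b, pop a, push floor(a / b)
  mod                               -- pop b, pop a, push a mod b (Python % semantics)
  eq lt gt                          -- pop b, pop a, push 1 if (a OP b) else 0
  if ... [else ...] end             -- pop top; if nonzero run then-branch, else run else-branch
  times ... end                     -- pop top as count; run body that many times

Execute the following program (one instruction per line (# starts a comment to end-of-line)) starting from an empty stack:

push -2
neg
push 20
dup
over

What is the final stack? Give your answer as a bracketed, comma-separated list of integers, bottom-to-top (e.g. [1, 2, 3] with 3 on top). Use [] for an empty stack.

Answer: [2, 20, 20, 20]

Derivation:
After 'push -2': [-2]
After 'neg': [2]
After 'push 20': [2, 20]
After 'dup': [2, 20, 20]
After 'over': [2, 20, 20, 20]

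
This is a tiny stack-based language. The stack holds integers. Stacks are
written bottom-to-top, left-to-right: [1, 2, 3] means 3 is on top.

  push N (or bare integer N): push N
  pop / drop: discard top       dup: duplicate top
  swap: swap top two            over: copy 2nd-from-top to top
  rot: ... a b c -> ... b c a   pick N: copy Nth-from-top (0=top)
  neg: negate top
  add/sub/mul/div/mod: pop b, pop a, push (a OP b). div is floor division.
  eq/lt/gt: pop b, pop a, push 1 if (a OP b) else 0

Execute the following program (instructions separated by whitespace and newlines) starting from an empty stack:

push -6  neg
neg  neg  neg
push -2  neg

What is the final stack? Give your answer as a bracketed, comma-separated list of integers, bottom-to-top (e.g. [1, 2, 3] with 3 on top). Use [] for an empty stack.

Answer: [-6, 2]

Derivation:
After 'push -6': [-6]
After 'neg': [6]
After 'neg': [-6]
After 'neg': [6]
After 'neg': [-6]
After 'push -2': [-6, -2]
After 'neg': [-6, 2]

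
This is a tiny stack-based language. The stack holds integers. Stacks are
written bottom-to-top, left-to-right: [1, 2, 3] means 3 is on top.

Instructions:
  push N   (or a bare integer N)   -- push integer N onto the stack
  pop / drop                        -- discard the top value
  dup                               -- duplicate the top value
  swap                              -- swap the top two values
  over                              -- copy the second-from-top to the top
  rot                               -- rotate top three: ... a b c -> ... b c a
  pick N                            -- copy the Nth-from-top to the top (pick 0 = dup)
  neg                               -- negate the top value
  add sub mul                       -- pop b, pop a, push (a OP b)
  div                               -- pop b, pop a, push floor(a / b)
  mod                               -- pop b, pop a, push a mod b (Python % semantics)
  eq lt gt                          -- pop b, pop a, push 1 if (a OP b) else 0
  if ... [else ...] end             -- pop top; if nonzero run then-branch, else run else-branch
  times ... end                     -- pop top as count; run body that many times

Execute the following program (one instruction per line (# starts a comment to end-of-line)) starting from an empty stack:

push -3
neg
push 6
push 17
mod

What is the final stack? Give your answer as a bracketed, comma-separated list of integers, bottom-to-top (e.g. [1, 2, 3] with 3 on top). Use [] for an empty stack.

After 'push -3': [-3]
After 'neg': [3]
After 'push 6': [3, 6]
After 'push 17': [3, 6, 17]
After 'mod': [3, 6]

Answer: [3, 6]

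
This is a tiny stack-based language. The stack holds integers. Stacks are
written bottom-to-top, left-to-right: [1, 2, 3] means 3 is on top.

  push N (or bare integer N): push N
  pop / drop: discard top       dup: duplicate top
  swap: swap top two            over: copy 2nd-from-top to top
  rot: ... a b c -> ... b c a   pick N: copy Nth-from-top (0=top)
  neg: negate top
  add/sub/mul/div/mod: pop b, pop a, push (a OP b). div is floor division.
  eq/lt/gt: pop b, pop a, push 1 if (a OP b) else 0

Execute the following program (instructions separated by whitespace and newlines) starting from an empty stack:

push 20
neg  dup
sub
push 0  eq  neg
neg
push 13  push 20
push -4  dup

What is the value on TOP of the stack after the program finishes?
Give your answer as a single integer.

After 'push 20': [20]
After 'neg': [-20]
After 'dup': [-20, -20]
After 'sub': [0]
After 'push 0': [0, 0]
After 'eq': [1]
After 'neg': [-1]
After 'neg': [1]
After 'push 13': [1, 13]
After 'push 20': [1, 13, 20]
After 'push -4': [1, 13, 20, -4]
After 'dup': [1, 13, 20, -4, -4]

Answer: -4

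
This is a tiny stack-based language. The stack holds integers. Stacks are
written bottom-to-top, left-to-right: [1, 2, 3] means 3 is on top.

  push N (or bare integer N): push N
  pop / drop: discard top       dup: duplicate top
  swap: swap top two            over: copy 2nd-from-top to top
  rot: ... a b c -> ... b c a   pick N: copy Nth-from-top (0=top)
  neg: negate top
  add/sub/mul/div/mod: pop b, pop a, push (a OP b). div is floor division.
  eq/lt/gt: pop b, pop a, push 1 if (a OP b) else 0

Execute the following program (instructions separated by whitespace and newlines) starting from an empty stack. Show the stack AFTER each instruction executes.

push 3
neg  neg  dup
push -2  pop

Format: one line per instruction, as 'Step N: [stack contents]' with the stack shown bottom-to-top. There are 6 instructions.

Step 1: [3]
Step 2: [-3]
Step 3: [3]
Step 4: [3, 3]
Step 5: [3, 3, -2]
Step 6: [3, 3]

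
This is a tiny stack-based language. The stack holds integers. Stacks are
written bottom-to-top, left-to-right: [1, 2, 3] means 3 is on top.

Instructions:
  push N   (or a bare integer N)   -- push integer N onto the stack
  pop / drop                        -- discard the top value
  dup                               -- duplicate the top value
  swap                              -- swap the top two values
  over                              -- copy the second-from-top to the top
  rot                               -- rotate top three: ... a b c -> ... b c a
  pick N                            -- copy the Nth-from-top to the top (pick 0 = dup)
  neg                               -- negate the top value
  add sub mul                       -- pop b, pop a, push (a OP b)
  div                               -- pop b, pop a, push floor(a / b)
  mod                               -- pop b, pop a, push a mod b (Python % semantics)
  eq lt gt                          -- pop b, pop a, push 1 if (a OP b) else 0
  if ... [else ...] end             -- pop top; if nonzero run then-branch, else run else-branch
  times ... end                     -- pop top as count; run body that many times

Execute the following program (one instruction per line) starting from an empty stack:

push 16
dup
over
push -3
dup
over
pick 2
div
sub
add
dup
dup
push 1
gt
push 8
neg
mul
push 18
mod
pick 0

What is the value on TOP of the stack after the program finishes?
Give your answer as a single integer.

After 'push 16': [16]
After 'dup': [16, 16]
After 'over': [16, 16, 16]
After 'push -3': [16, 16, 16, -3]
After 'dup': [16, 16, 16, -3, -3]
After 'over': [16, 16, 16, -3, -3, -3]
After 'pick 2': [16, 16, 16, -3, -3, -3, -3]
After 'div': [16, 16, 16, -3, -3, 1]
After 'sub': [16, 16, 16, -3, -4]
After 'add': [16, 16, 16, -7]
After 'dup': [16, 16, 16, -7, -7]
After 'dup': [16, 16, 16, -7, -7, -7]
After 'push 1': [16, 16, 16, -7, -7, -7, 1]
After 'gt': [16, 16, 16, -7, -7, 0]
After 'push 8': [16, 16, 16, -7, -7, 0, 8]
After 'neg': [16, 16, 16, -7, -7, 0, -8]
After 'mul': [16, 16, 16, -7, -7, 0]
After 'push 18': [16, 16, 16, -7, -7, 0, 18]
After 'mod': [16, 16, 16, -7, -7, 0]
After 'pick 0': [16, 16, 16, -7, -7, 0, 0]

Answer: 0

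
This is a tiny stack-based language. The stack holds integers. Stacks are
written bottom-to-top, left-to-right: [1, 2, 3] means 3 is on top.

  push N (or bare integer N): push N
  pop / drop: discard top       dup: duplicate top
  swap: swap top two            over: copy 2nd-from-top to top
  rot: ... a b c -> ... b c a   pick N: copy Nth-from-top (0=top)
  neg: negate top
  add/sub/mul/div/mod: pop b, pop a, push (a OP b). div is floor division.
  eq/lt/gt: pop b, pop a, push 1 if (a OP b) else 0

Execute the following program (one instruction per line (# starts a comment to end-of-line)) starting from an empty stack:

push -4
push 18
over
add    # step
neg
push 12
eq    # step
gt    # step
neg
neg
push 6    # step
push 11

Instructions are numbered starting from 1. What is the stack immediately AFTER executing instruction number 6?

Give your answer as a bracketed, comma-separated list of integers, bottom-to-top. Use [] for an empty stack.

Answer: [-4, -14, 12]

Derivation:
Step 1 ('push -4'): [-4]
Step 2 ('push 18'): [-4, 18]
Step 3 ('over'): [-4, 18, -4]
Step 4 ('add'): [-4, 14]
Step 5 ('neg'): [-4, -14]
Step 6 ('push 12'): [-4, -14, 12]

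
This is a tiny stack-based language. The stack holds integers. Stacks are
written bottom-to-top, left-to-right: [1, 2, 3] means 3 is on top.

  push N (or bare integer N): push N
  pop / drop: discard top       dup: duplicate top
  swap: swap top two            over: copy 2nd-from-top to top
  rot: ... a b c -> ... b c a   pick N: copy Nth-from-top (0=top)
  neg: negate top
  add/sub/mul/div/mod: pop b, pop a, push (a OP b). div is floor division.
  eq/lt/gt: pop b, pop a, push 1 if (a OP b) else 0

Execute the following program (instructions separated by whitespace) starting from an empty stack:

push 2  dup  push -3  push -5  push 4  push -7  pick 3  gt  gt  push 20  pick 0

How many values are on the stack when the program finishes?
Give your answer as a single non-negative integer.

After 'push 2': stack = [2] (depth 1)
After 'dup': stack = [2, 2] (depth 2)
After 'push -3': stack = [2, 2, -3] (depth 3)
After 'push -5': stack = [2, 2, -3, -5] (depth 4)
After 'push 4': stack = [2, 2, -3, -5, 4] (depth 5)
After 'push -7': stack = [2, 2, -3, -5, 4, -7] (depth 6)
After 'pick 3': stack = [2, 2, -3, -5, 4, -7, -3] (depth 7)
After 'gt': stack = [2, 2, -3, -5, 4, 0] (depth 6)
After 'gt': stack = [2, 2, -3, -5, 1] (depth 5)
After 'push 20': stack = [2, 2, -3, -5, 1, 20] (depth 6)
After 'pick 0': stack = [2, 2, -3, -5, 1, 20, 20] (depth 7)

Answer: 7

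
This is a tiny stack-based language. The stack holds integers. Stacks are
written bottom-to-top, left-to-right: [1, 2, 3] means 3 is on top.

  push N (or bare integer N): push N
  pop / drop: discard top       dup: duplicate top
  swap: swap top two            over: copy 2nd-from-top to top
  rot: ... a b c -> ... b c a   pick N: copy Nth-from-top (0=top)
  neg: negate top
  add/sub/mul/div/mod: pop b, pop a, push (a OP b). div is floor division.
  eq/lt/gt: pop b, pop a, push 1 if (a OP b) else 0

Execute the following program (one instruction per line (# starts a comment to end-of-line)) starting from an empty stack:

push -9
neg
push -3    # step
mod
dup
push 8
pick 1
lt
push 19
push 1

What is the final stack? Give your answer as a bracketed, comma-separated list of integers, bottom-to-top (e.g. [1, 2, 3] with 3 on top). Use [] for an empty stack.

Answer: [0, 0, 0, 19, 1]

Derivation:
After 'push -9': [-9]
After 'neg': [9]
After 'push -3': [9, -3]
After 'mod': [0]
After 'dup': [0, 0]
After 'push 8': [0, 0, 8]
After 'pick 1': [0, 0, 8, 0]
After 'lt': [0, 0, 0]
After 'push 19': [0, 0, 0, 19]
After 'push 1': [0, 0, 0, 19, 1]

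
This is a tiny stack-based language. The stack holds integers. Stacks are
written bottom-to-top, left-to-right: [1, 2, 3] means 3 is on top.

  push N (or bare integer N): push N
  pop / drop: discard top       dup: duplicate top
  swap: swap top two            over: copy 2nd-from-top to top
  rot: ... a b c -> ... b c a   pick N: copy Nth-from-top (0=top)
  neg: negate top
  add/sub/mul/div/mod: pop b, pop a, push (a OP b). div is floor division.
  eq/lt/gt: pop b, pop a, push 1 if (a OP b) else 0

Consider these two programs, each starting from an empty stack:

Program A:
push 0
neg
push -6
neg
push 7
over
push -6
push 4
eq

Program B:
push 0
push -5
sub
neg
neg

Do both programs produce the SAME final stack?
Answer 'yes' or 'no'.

Program A trace:
  After 'push 0': [0]
  After 'neg': [0]
  After 'push -6': [0, -6]
  After 'neg': [0, 6]
  After 'push 7': [0, 6, 7]
  After 'over': [0, 6, 7, 6]
  After 'push -6': [0, 6, 7, 6, -6]
  After 'push 4': [0, 6, 7, 6, -6, 4]
  After 'eq': [0, 6, 7, 6, 0]
Program A final stack: [0, 6, 7, 6, 0]

Program B trace:
  After 'push 0': [0]
  After 'push -5': [0, -5]
  After 'sub': [5]
  After 'neg': [-5]
  After 'neg': [5]
Program B final stack: [5]
Same: no

Answer: no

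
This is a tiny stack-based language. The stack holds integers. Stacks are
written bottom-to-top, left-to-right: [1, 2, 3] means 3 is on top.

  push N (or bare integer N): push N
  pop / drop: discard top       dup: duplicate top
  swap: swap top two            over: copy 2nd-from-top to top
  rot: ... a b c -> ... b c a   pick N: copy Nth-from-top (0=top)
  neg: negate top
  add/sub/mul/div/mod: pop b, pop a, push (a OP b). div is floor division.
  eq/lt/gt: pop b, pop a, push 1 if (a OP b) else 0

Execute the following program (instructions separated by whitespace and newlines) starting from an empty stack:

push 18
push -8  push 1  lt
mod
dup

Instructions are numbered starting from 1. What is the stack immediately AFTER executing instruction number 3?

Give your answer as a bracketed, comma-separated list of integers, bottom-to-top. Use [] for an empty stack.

Step 1 ('push 18'): [18]
Step 2 ('push -8'): [18, -8]
Step 3 ('push 1'): [18, -8, 1]

Answer: [18, -8, 1]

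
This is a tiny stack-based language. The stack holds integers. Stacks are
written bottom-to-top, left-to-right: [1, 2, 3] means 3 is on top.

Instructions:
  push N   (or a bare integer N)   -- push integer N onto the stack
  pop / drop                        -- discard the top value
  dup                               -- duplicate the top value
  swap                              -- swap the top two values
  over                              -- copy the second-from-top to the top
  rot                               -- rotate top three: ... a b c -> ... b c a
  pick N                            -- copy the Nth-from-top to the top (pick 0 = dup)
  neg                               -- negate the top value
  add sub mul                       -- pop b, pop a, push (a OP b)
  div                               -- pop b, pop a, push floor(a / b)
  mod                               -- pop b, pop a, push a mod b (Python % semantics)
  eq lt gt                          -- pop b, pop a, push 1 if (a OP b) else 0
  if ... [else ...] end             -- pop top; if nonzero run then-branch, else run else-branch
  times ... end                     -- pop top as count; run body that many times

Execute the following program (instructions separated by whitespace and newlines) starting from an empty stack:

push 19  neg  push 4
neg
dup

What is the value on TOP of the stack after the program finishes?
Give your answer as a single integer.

Answer: -4

Derivation:
After 'push 19': [19]
After 'neg': [-19]
After 'push 4': [-19, 4]
After 'neg': [-19, -4]
After 'dup': [-19, -4, -4]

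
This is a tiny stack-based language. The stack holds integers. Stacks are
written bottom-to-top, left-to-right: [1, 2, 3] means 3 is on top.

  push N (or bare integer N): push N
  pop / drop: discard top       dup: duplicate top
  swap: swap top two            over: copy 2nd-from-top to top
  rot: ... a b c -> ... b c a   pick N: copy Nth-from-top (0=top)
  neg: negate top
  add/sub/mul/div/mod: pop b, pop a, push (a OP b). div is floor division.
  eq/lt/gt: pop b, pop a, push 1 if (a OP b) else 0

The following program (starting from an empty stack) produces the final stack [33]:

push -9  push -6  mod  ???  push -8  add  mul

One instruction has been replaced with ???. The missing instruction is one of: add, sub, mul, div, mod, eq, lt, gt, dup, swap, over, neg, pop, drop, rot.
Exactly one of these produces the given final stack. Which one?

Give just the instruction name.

Answer: dup

Derivation:
Stack before ???: [-3]
Stack after ???:  [-3, -3]
The instruction that transforms [-3] -> [-3, -3] is: dup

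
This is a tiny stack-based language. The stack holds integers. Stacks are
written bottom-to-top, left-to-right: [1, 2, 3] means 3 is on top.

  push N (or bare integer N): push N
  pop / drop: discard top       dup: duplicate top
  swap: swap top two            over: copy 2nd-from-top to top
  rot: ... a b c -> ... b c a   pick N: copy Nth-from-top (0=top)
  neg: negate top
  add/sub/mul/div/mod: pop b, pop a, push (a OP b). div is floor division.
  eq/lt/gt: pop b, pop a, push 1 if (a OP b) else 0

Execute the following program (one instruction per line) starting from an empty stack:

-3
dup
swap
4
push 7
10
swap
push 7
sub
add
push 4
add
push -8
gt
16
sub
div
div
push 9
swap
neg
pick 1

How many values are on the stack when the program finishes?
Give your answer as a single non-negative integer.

After 'push -3': stack = [-3] (depth 1)
After 'dup': stack = [-3, -3] (depth 2)
After 'swap': stack = [-3, -3] (depth 2)
After 'push 4': stack = [-3, -3, 4] (depth 3)
After 'push 7': stack = [-3, -3, 4, 7] (depth 4)
After 'push 10': stack = [-3, -3, 4, 7, 10] (depth 5)
After 'swap': stack = [-3, -3, 4, 10, 7] (depth 5)
After 'push 7': stack = [-3, -3, 4, 10, 7, 7] (depth 6)
After 'sub': stack = [-3, -3, 4, 10, 0] (depth 5)
After 'add': stack = [-3, -3, 4, 10] (depth 4)
  ...
After 'push -8': stack = [-3, -3, 4, 14, -8] (depth 5)
After 'gt': stack = [-3, -3, 4, 1] (depth 4)
After 'push 16': stack = [-3, -3, 4, 1, 16] (depth 5)
After 'sub': stack = [-3, -3, 4, -15] (depth 4)
After 'div': stack = [-3, -3, -1] (depth 3)
After 'div': stack = [-3, 3] (depth 2)
After 'push 9': stack = [-3, 3, 9] (depth 3)
After 'swap': stack = [-3, 9, 3] (depth 3)
After 'neg': stack = [-3, 9, -3] (depth 3)
After 'pick 1': stack = [-3, 9, -3, 9] (depth 4)

Answer: 4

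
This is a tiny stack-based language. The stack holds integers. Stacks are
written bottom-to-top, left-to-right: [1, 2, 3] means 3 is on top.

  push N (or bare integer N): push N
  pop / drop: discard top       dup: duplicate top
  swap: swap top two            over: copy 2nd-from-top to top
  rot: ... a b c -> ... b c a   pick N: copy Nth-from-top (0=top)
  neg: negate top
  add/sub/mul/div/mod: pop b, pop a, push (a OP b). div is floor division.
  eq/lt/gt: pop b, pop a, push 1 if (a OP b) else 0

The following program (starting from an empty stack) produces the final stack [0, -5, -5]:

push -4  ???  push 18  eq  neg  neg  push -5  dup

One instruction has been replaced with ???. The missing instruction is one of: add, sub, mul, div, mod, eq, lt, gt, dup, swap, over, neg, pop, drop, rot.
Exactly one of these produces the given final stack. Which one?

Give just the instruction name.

Answer: neg

Derivation:
Stack before ???: [-4]
Stack after ???:  [4]
The instruction that transforms [-4] -> [4] is: neg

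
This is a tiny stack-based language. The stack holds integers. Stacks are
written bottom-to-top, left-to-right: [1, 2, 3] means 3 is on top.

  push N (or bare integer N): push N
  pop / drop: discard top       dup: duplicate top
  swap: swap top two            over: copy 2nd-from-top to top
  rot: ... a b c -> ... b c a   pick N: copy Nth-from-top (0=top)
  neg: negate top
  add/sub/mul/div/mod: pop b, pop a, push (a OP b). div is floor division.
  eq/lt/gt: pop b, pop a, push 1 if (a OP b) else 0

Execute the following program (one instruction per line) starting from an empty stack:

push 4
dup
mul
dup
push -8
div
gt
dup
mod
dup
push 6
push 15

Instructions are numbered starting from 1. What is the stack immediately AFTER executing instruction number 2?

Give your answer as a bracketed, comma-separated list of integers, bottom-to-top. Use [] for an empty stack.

Step 1 ('push 4'): [4]
Step 2 ('dup'): [4, 4]

Answer: [4, 4]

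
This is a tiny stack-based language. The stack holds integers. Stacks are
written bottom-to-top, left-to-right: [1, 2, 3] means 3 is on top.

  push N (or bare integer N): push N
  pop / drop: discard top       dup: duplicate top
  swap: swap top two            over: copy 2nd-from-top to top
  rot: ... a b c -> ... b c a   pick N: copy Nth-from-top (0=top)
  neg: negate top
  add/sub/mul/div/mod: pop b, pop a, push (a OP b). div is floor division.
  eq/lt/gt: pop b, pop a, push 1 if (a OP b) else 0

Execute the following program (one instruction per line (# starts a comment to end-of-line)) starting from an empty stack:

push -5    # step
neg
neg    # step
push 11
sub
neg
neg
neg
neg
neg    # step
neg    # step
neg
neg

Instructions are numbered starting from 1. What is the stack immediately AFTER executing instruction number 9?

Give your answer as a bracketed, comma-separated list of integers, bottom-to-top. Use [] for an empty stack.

Step 1 ('push -5'): [-5]
Step 2 ('neg'): [5]
Step 3 ('neg'): [-5]
Step 4 ('push 11'): [-5, 11]
Step 5 ('sub'): [-16]
Step 6 ('neg'): [16]
Step 7 ('neg'): [-16]
Step 8 ('neg'): [16]
Step 9 ('neg'): [-16]

Answer: [-16]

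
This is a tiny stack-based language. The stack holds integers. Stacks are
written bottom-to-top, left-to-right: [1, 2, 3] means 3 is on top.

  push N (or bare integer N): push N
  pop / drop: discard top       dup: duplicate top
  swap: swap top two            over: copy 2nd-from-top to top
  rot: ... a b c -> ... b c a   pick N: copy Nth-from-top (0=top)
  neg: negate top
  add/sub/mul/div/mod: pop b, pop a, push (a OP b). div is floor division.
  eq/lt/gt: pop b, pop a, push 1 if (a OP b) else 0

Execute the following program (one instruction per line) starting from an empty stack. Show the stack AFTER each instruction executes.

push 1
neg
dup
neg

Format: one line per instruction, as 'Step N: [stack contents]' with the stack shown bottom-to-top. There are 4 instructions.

Step 1: [1]
Step 2: [-1]
Step 3: [-1, -1]
Step 4: [-1, 1]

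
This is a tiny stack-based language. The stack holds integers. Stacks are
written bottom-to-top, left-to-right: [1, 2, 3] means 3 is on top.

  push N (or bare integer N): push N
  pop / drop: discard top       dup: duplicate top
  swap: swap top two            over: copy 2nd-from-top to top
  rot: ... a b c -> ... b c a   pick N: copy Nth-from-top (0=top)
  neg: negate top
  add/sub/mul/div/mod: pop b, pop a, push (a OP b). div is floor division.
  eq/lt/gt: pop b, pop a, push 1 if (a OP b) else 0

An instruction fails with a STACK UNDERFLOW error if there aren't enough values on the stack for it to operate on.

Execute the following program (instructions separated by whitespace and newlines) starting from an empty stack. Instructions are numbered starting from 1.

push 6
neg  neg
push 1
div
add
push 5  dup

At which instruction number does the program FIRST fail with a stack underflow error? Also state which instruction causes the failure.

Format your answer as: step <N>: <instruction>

Answer: step 6: add

Derivation:
Step 1 ('push 6'): stack = [6], depth = 1
Step 2 ('neg'): stack = [-6], depth = 1
Step 3 ('neg'): stack = [6], depth = 1
Step 4 ('push 1'): stack = [6, 1], depth = 2
Step 5 ('div'): stack = [6], depth = 1
Step 6 ('add'): needs 2 value(s) but depth is 1 — STACK UNDERFLOW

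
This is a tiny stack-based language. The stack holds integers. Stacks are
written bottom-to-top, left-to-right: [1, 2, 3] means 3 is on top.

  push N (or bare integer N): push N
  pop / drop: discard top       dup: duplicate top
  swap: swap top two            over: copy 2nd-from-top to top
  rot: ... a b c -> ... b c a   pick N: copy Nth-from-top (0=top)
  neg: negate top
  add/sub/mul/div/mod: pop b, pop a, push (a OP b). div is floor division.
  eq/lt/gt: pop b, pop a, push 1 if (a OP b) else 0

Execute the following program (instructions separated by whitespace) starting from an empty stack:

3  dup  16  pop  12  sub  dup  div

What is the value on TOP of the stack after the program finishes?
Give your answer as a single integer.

After 'push 3': [3]
After 'dup': [3, 3]
After 'push 16': [3, 3, 16]
After 'pop': [3, 3]
After 'push 12': [3, 3, 12]
After 'sub': [3, -9]
After 'dup': [3, -9, -9]
After 'div': [3, 1]

Answer: 1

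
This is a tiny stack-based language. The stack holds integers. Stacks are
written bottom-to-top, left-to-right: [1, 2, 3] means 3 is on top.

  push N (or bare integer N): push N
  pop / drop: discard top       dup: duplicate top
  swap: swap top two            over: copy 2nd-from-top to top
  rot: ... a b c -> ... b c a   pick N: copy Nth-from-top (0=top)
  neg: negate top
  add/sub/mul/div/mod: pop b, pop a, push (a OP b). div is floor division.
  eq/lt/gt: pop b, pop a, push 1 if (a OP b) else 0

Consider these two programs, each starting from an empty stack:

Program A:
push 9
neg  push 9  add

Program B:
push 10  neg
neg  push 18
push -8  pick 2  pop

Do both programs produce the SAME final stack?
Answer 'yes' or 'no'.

Answer: no

Derivation:
Program A trace:
  After 'push 9': [9]
  After 'neg': [-9]
  After 'push 9': [-9, 9]
  After 'add': [0]
Program A final stack: [0]

Program B trace:
  After 'push 10': [10]
  After 'neg': [-10]
  After 'neg': [10]
  After 'push 18': [10, 18]
  After 'push -8': [10, 18, -8]
  After 'pick 2': [10, 18, -8, 10]
  After 'pop': [10, 18, -8]
Program B final stack: [10, 18, -8]
Same: no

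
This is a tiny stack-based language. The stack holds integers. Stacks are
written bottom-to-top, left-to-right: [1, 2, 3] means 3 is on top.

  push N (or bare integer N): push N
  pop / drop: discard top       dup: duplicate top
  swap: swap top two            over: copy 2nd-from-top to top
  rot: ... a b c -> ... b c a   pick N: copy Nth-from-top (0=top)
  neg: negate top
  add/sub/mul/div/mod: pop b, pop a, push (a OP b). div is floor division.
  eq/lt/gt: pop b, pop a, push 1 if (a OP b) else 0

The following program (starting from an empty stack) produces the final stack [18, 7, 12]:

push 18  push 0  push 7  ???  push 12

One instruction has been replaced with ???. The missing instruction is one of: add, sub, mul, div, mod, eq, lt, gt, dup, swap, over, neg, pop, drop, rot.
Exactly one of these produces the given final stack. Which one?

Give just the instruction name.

Answer: add

Derivation:
Stack before ???: [18, 0, 7]
Stack after ???:  [18, 7]
The instruction that transforms [18, 0, 7] -> [18, 7] is: add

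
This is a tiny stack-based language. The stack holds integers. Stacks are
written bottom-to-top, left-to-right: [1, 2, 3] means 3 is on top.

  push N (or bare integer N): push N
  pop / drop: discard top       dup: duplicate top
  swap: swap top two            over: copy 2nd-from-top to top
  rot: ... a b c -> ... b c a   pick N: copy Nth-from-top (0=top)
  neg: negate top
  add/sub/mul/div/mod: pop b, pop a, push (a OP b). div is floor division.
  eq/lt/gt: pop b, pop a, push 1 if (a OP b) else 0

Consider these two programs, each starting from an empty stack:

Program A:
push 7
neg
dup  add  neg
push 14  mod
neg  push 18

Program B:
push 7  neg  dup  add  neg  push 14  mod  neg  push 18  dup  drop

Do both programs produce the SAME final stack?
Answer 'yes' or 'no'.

Answer: yes

Derivation:
Program A trace:
  After 'push 7': [7]
  After 'neg': [-7]
  After 'dup': [-7, -7]
  After 'add': [-14]
  After 'neg': [14]
  After 'push 14': [14, 14]
  After 'mod': [0]
  After 'neg': [0]
  After 'push 18': [0, 18]
Program A final stack: [0, 18]

Program B trace:
  After 'push 7': [7]
  After 'neg': [-7]
  After 'dup': [-7, -7]
  After 'add': [-14]
  After 'neg': [14]
  After 'push 14': [14, 14]
  After 'mod': [0]
  After 'neg': [0]
  After 'push 18': [0, 18]
  After 'dup': [0, 18, 18]
  After 'drop': [0, 18]
Program B final stack: [0, 18]
Same: yes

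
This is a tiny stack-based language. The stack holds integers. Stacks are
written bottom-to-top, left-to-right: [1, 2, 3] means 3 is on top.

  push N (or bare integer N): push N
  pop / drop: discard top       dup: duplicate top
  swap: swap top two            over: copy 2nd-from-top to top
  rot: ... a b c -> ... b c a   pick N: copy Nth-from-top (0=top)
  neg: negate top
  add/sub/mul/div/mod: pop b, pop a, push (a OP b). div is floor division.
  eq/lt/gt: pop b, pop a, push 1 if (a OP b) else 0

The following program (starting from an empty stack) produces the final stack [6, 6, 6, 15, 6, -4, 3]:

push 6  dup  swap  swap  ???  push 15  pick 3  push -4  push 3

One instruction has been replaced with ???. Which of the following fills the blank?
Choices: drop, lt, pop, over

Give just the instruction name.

Answer: over

Derivation:
Stack before ???: [6, 6]
Stack after ???:  [6, 6, 6]
Checking each choice:
  drop: stack underflow (need 4, have 2)
  lt: stack underflow (need 4, have 2)
  pop: stack underflow (need 4, have 2)
  over: MATCH


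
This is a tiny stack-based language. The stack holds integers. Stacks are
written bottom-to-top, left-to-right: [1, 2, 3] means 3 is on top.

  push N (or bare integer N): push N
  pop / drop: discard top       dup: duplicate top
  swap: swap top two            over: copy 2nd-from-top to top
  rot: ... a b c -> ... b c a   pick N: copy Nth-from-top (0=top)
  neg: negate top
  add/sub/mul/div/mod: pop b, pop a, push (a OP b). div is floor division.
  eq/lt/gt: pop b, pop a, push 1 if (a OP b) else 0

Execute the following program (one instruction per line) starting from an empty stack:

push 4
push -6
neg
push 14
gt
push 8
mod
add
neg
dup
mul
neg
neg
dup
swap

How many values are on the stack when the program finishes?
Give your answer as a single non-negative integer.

Answer: 2

Derivation:
After 'push 4': stack = [4] (depth 1)
After 'push -6': stack = [4, -6] (depth 2)
After 'neg': stack = [4, 6] (depth 2)
After 'push 14': stack = [4, 6, 14] (depth 3)
After 'gt': stack = [4, 0] (depth 2)
After 'push 8': stack = [4, 0, 8] (depth 3)
After 'mod': stack = [4, 0] (depth 2)
After 'add': stack = [4] (depth 1)
After 'neg': stack = [-4] (depth 1)
After 'dup': stack = [-4, -4] (depth 2)
After 'mul': stack = [16] (depth 1)
After 'neg': stack = [-16] (depth 1)
After 'neg': stack = [16] (depth 1)
After 'dup': stack = [16, 16] (depth 2)
After 'swap': stack = [16, 16] (depth 2)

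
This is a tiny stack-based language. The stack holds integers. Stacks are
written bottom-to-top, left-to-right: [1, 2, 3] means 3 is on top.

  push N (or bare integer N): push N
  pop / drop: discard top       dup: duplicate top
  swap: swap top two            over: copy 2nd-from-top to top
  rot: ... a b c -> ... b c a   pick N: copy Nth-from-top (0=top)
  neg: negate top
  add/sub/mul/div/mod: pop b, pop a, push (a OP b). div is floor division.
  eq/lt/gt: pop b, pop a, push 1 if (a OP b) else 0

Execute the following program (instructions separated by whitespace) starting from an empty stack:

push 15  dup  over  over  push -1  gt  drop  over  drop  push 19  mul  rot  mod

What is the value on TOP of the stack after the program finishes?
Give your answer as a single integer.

After 'push 15': [15]
After 'dup': [15, 15]
After 'over': [15, 15, 15]
After 'over': [15, 15, 15, 15]
After 'push -1': [15, 15, 15, 15, -1]
After 'gt': [15, 15, 15, 1]
After 'drop': [15, 15, 15]
After 'over': [15, 15, 15, 15]
After 'drop': [15, 15, 15]
After 'push 19': [15, 15, 15, 19]
After 'mul': [15, 15, 285]
After 'rot': [15, 285, 15]
After 'mod': [15, 0]

Answer: 0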